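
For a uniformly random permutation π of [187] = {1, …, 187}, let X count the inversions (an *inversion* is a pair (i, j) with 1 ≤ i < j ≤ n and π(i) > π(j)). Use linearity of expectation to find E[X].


Write X = Σ X_I over the C(187, 2) = 17391 pairs i < j, with X_I the indicator of one inversion.
There are 17391 indicators.
For each fixed pair i < j, the values π(i) and π(j) are two distinct elements of {1, …, 187} in uniformly random order; by symmetry P[π(i) > π(j)] = 1/2.
By linearity: E[X] = 17391 · (1/2) = C(187, 2) · (1/2) = 17391/2 = 17391/2 ≈ 8695.500000.

E[X] = 17391/2 = 8695.500000.


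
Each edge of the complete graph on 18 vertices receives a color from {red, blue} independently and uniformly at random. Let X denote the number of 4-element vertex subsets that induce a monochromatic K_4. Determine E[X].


Let X = Σ_S X_S over the C(18, 4) = 3060 subsets S of size 4, where X_S = 1 if the K_4 on S is monochromatic.
For a fixed S, the K_4 on S has C(4, 2) = 6 edges. P[all 6 edges red] = (1/2)^6, and likewise for blue, so P[monochromatic] = 2·(1/2)^6 = 2^{1 − 6} = 1/32.
Summing: E[X] = C(18, 4) · 2^{1 − 6} = 3060 · 1/32 = 765/8.
Numerically: E[X] ≈ 95.625000.

E[X] = C(18,4)·2^(1−C(4,2)) = 765/8 ≈ 95.625000.


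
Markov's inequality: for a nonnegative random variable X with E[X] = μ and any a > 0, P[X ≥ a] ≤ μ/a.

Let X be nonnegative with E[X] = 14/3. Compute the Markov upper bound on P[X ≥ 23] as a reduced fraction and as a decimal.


μ = E[X] = 14/3, a = 23.
Markov: P[X ≥ 23] ≤ μ/a = (14/3)/23 = 14/69.
Numerically: ≈ 0.20290.
(Since a = 23 > μ = 4.66667, the bound 14/69 is < 1 and informative.)

P[X ≥ 23] ≤ 14/69 ≈ 0.20290.


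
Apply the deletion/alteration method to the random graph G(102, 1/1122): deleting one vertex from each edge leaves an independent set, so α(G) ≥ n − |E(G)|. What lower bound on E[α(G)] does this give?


E[|E(G)|] = C(102, 2)·p = 5151 · (1/1122) = 101/22.
E[α(G)] ≥ n − E[|E(G)|] = 102 − 101/22 = 2143/22.
Numerically: ≈ 97.40909.
(This is only a lower bound; the true E[α(G)] may be larger.)

E[α(G)] ≥ 2143/22 ≈ 97.40909.


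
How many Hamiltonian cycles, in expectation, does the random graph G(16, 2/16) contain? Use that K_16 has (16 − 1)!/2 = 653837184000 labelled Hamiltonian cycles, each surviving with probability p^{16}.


K_16 has (16 − 1)!/2 = 653837184000 labelled Hamiltonian cycles.
For each such Hamiltonian cycle H, let X_H = 1 if all 16 edges of H are present in G. Then P[X_H = 1] = p^{16} = (1/8)^{16} = 1/281474976710656.
Summing the indicators: E[X] = Σ_H E[X_H] = 653837184000 · p^{16} = 653837184000 · 1/281474976710656 = 638512875/274877906944.
Numerically: E[X] ≈ 0.0023229.

E[X] = 653837184000 · (1/8)^{16} = 638512875/274877906944 ≈ 0.0023229.


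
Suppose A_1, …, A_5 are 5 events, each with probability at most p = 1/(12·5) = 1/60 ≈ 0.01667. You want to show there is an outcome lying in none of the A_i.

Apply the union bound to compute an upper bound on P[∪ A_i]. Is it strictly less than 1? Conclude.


Union bound: P[∪_{i=1}^{5} A_i] ≤ Σ_i P[A_i] ≤ 5·p = 5·(1/60) = 1/12.
Numerically: 1/12 ≈ 0.08333.
Is 1/12 < 1? YES.
Since P[∪ A_i] ≤ 1/12 < 1, the complement has P[∩ A_i^c] ≥ 1 − 1/12 = 11/12 > 0, so some outcome avoids every A_i.

5·p = 1/12 ≈ 0.08333; existence CERTIFIED by the union bound.


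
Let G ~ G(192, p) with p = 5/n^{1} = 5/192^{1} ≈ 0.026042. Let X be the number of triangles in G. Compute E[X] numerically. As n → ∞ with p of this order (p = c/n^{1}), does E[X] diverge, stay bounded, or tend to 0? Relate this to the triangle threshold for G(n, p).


Number of potential triangles: C(192, 3) = 1161280.
Each occurs with probability p³ ≈ (0.026042)³ ≈ 1.7660635e-05.
By linearity: E[X] = C(192, 3)·p³ ≈ 1161280 · 1.7660635e-05 ≈ 20.50894.
Here α = 1, so p = 5/n is exactly at the triangle threshold p ~ 1/n. Asymptotically E[X] → c³/6 = 5³/6 = 125/6 ≈ 20.83333, a bounded constant. In this regime the triangle count is asymptotically Poisson(c³/6).

E[X] ≈ 20.50894; in regime p = Θ(1/n^{1}) E[X] stays bounded (at the triangle threshold p ~ 1/n).


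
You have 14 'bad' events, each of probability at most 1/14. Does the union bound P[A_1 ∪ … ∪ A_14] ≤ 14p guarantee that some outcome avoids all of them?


Union bound: P[∪_{i=1}^{14} A_i] ≤ Σ_i P[A_i] ≤ 14·p = 14·(1/14) = 1.
Numerically: 1 ≈ 1.000000.
Is 1 < 1? NO.
Since the bound 1 is ≥ 1, the union bound is uninformative here; it does NOT by itself certify existence.

14·p = 1 ≈ 1.000000; existence NOT certified by the union bound.


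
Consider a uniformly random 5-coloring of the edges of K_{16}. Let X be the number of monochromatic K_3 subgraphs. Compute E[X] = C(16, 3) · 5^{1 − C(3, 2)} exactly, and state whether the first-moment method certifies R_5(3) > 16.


E[X] = C(16, 3) · 5^{1 − 3} = 560 · 5^{−2} = 560/25.
As a reduced fraction: E[X] = 112/5 ≈ 22.400000.
Is E[X] < 1? NO.
Since E[X] ≥ 1, the first-moment bound is inconclusive at n = 16; it does NOT by itself certify R_5(3) > 16.

E[X] = 112/5 ≈ 22.400000; E[X] ≥ 1; first-moment method inconclusive here.


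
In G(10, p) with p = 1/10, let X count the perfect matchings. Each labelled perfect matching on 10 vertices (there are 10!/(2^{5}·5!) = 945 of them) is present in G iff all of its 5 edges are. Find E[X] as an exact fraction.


K_10 has 10!/(2^{5}·5!) = 945 labelled perfect matchings.
For each such perfect matching H, let X_H = 1 if all 5 edges of H are present in G. Then P[X_H = 1] = p^{5} = (1/10)^{5} = 1/100000.
By linearity of expectation: E[X] = Σ_H E[X_H] = 945 · p^{5} = 945 · 1/100000 = 189/20000.
Numerically: E[X] ≈ 0.00945.

E[X] = 945 · (1/10)^{5} = 189/20000 ≈ 0.00945.


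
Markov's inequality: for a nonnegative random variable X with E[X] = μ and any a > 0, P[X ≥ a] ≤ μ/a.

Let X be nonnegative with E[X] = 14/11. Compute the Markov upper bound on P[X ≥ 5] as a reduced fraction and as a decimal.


μ = E[X] = 14/11, a = 5.
Markov: P[X ≥ 5] ≤ μ/a = (14/11)/5 = 14/55.
Numerically: ≈ 0.255.
(Since a = 5 > μ = 1.273, the bound 14/55 is < 1 and informative.)

P[X ≥ 5] ≤ 14/55 ≈ 0.255.


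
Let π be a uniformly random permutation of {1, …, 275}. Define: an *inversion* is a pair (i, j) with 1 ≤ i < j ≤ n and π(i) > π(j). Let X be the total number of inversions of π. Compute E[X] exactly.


Write X = Σ X_I over the C(275, 2) = 37675 pairs i < j, with X_I the indicator of one inversion.
There are 37675 indicators.
For each fixed pair i < j, the values π(i) and π(j) are two distinct elements of {1, …, 275} in uniformly random order; by symmetry P[π(i) > π(j)] = 1/2.
By linearity: E[X] = 37675 · (1/2) = C(275, 2) · (1/2) = 37675/2 = 37675/2 ≈ 18837.50000.

E[X] = 37675/2 = 18837.50000.


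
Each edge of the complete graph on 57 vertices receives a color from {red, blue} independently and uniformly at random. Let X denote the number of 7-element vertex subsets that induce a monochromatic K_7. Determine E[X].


Let X = Σ_S X_S over the C(57, 7) = 264385836 subsets S of size 7, where X_S = 1 if the K_7 on S is monochromatic.
For a fixed S, the K_7 on S has C(7, 2) = 21 edges. P[all 21 edges red] = (1/2)^21, and likewise for blue, so P[monochromatic] = 2·(1/2)^21 = 2^{1 − 21} = 1/1048576.
By linearity of expectation: E[X] = C(57, 7) · 2^{1 − 21} = 264385836 · 1/1048576 = 66096459/262144.
Numerically: E[X] ≈ 252.1380.

E[X] = C(57,7)·2^(1−C(7,2)) = 66096459/262144 ≈ 252.1380.


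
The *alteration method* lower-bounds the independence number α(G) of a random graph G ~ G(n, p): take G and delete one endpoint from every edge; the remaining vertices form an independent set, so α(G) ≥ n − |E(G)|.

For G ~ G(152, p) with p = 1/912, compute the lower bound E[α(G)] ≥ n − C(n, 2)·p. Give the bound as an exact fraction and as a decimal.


E[|E(G)|] = C(152, 2)·p = 11476 · (1/912) = 151/12.
E[α(G)] ≥ n − E[|E(G)|] = 152 − 151/12 = 1673/12.
Numerically: ≈ 139.417.
(This is only a lower bound; the true E[α(G)] may be larger.)

E[α(G)] ≥ 1673/12 ≈ 139.417.


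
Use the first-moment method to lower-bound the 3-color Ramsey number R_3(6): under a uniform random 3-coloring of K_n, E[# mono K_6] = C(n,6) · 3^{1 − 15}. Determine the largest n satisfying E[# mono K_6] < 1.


We need C(n, 6) · 3^{1 − 15} < 1, i.e. C(n, 6) < 3^{15 − 1} = 4782969.
Check values of n near the boundary:
  n = 38: C(38, 6) = 2760681; 2760681 < 4782969? YES
  n = 39: C(39, 6) = 3262623; 3262623 < 4782969? YES
  n = 40: C(40, 6) = 3838380; 3838380 < 4782969? YES
  n = 41: C(41, 6) = 4496388; 4496388 < 4782969? YES
  n = 42: C(42, 6) = 5245786; 5245786 < 4782969? NO
  n = 43: C(43, 6) = 6096454; 6096454 < 4782969? NO
The largest n with C(n, 6) < 4782969 is n = 41 (where E[X] = 1498796/1594323 ≈ 0.9401). Hence R_3(6) > 41, i.e. R_3(6) ≥ 42.

Largest n = 41; hence R_3(6) > 41.


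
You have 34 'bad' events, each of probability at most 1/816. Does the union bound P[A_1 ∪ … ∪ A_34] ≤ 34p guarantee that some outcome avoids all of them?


Union bound: P[∪_{i=1}^{34} A_i] ≤ Σ_i P[A_i] ≤ 34·p = 34·(1/816) = 1/24.
Numerically: 1/24 ≈ 0.0417.
Is 1/24 < 1? YES.
Since P[∪ A_i] ≤ 1/24 < 1, the complement has P[∩ A_i^c] ≥ 1 − 1/24 = 23/24 > 0, so some outcome avoids every A_i.

34·p = 1/24 ≈ 0.0417; existence CERTIFIED by the union bound.


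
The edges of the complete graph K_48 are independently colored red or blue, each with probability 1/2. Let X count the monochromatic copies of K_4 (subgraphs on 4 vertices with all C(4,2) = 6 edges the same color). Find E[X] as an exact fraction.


Let X = Σ_S X_S over the C(48, 4) = 194580 subsets S of size 4, where X_S = 1 if the K_4 on S is monochromatic.
For a fixed S, the K_4 on S has C(4, 2) = 6 edges. P[all 6 edges red] = (1/2)^6, and likewise for blue, so P[monochromatic] = 2·(1/2)^6 = 2^{1 − 6} = 1/32.
Summing: E[X] = C(48, 4) · 2^{1 − 6} = 194580 · 1/32 = 48645/8.
Numerically: E[X] ≈ 6080.625.

E[X] = C(48,4)·2^(1−C(4,2)) = 48645/8 ≈ 6080.625.


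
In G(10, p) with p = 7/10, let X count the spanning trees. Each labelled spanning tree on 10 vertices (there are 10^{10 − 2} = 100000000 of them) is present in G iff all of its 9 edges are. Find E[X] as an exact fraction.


K_10 has 10^{10 − 2} = 100000000 labelled spanning trees.
For each such spanning tree H, let X_H = 1 if all 9 edges of H are present in G. Then P[X_H = 1] = p^{9} = (7/10)^{9} = 40353607/1000000000.
By linearity: E[X] = Σ_H E[X_H] = 100000000 · p^{9} = 100000000 · 40353607/1000000000 = 40353607/10.
Numerically: E[X] ≈ 4.035e+06.

E[X] = 100000000 · (7/10)^{9} = 40353607/10 ≈ 4.035e+06.


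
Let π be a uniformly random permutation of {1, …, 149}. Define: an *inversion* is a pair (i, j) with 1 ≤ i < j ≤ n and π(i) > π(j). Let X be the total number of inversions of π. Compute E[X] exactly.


Write X = Σ X_I over the C(149, 2) = 11026 pairs i < j, with X_I the indicator of one inversion.
There are 11026 indicators.
For each fixed pair i < j, the values π(i) and π(j) are two distinct elements of {1, …, 149} in uniformly random order; by symmetry P[π(i) > π(j)] = 1/2.
By linearity: E[X] = 11026 · (1/2) = C(149, 2) · (1/2) = 11026/2 = 5513 ≈ 5513.000000.

E[X] = 5513 = 5513.000000.


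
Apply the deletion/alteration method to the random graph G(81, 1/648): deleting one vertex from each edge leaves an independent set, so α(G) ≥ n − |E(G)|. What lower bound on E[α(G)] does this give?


E[|E(G)|] = C(81, 2)·p = 3240 · (1/648) = 5.
E[α(G)] ≥ n − E[|E(G)|] = 81 − 5 = 76.
Numerically: ≈ 76.00000.
(This is only a lower bound; the true E[α(G)] may be larger.)

E[α(G)] ≥ 76 ≈ 76.00000.


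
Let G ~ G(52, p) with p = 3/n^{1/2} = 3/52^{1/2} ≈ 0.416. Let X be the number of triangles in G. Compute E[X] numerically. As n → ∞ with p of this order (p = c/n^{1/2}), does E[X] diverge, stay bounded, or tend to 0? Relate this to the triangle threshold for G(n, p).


Number of potential triangles: C(52, 3) = 22100.
Each occurs with probability p³ ≈ (0.416)³ ≈ 7.200435e-02.
By linearity: E[X] = C(52, 3)·p³ ≈ 22100 · 7.200435e-02 ≈ 1591.2962.
Since α = 1/2 < 1, p = c/n^{1/2} ≫ 1/n is above the triangle threshold p ~ 1/n. Asymptotically E[X] ~ (c³/6)·n^{3(1−α)} = (3³/6)·n^{1.5} → ∞; triangles are abundant w.h.p.

E[X] ≈ 1591.2962; in regime p = Θ(1/n^{1/2}) E[X] diverges (above the triangle threshold p ~ 1/n).


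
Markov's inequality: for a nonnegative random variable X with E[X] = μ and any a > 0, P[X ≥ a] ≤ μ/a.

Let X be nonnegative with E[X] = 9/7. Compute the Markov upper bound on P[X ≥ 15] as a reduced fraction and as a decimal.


μ = E[X] = 9/7, a = 15.
Markov: P[X ≥ 15] ≤ μ/a = (9/7)/15 = 3/35.
Numerically: ≈ 0.086.
(Since a = 15 > μ = 1.286, the bound 3/35 is < 1 and informative.)

P[X ≥ 15] ≤ 3/35 ≈ 0.086.


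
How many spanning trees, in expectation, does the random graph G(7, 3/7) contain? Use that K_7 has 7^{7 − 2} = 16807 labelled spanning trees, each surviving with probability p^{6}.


K_7 has 7^{7 − 2} = 16807 labelled spanning trees.
For each such spanning tree H, let X_H = 1 if all 6 edges of H are present in G. Then P[X_H = 1] = p^{6} = (3/7)^{6} = 729/117649.
By linearity of expectation: E[X] = Σ_H E[X_H] = 16807 · p^{6} = 16807 · 729/117649 = 729/7.
Numerically: E[X] ≈ 104.143.

E[X] = 16807 · (3/7)^{6} = 729/7 ≈ 104.143.


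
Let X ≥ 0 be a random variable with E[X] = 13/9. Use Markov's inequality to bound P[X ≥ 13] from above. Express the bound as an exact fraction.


μ = E[X] = 13/9, a = 13.
Markov: P[X ≥ 13] ≤ μ/a = (13/9)/13 = 1/9.
Numerically: ≈ 0.111111.
(Since a = 13 > μ = 1.444444, the bound 1/9 is < 1 and informative.)

P[X ≥ 13] ≤ 1/9 ≈ 0.111111.


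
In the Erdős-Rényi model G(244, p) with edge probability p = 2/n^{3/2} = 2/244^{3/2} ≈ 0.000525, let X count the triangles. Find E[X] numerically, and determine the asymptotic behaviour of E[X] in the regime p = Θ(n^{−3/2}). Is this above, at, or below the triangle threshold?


Number of potential triangles: C(244, 3) = 2391444.
Each occurs with probability p³ ≈ (0.000525)³ ≈ 1.44489e-10.
By linearity: E[X] = C(244, 3)·p³ ≈ 2391444 · 1.44489e-10 ≈ 0.000.
Since α = 3/2 > 1, p = c/n^{3/2} = o(1/n) is below the triangle threshold p ~ 1/n. Asymptotically E[X] ~ (c³/6)·n^{3(1−α)} = (2³/6)·n^{-1.5} → 0, so by Markov's inequality G has no triangles w.h.p.

E[X] ≈ 0.000; in regime p = Θ(1/n^{3/2}) E[X] tends to 0 (below the triangle threshold p ~ 1/n).


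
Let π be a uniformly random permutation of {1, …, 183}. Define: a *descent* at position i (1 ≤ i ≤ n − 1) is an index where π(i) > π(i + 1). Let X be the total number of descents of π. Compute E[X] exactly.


Write X = Σ X_I over i = 1, …, 182, with X_I the indicator of one descent.
There are 182 indicators.
For each fixed i, the pair (π(i), π(i+1)) is a uniformly random ordered pair of distinct values from {1, …, 183}; by symmetry P[π(i) > π(i+1)] = 1/2.
By linearity: E[X] = 182 · (1/2) = (183 − 1) · (1/2) = 91 ≈ 91.0000.

E[X] = 91 = 91.0000.


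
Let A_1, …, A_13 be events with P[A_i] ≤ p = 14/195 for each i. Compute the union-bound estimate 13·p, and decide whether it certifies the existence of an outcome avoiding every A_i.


Union bound: P[∪_{i=1}^{13} A_i] ≤ Σ_i P[A_i] ≤ 13·p = 13·(14/195) = 14/15.
Numerically: 14/15 ≈ 0.933.
Is 14/15 < 1? YES.
Since P[∪ A_i] ≤ 14/15 < 1, the complement has P[∩ A_i^c] ≥ 1 − 14/15 = 1/15 > 0, so some outcome avoids every A_i.

13·p = 14/15 ≈ 0.933; existence CERTIFIED by the union bound.


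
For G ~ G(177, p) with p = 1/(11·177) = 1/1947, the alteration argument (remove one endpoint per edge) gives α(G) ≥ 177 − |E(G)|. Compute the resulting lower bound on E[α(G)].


E[|E(G)|] = C(177, 2)·p = 15576 · (1/1947) = 8.
E[α(G)] ≥ n − E[|E(G)|] = 177 − 8 = 169.
Numerically: ≈ 169.00000.
(This is only a lower bound; the true E[α(G)] may be larger.)

E[α(G)] ≥ 169 ≈ 169.00000.


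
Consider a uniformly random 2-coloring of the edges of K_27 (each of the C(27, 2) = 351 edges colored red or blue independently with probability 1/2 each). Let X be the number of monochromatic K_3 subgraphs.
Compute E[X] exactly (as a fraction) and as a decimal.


Let X = Σ_S X_S over the C(27, 3) = 2925 subsets S of size 3, where X_S = 1 if the K_3 on S is monochromatic.
For a fixed S, the K_3 on S has C(3, 2) = 3 edges. P[all 3 edges red] = (1/2)^3, and likewise for blue, so P[monochromatic] = 2·(1/2)^3 = 2^{1 − 3} = 1/4.
By linearity of expectation: E[X] = C(27, 3) · 2^{1 − 3} = 2925 · 1/4 = 2925/4.
Numerically: E[X] ≈ 731.250000.

E[X] = C(27,3)·2^(1−C(3,2)) = 2925/4 ≈ 731.250000.


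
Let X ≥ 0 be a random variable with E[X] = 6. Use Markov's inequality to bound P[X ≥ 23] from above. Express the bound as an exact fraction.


μ = E[X] = 6, a = 23.
Markov: P[X ≥ 23] ≤ μ/a = (6)/23 = 6/23.
Numerically: ≈ 0.261.
(Since a = 23 > μ = 6.000, the bound 6/23 is < 1 and informative.)

P[X ≥ 23] ≤ 6/23 ≈ 0.261.


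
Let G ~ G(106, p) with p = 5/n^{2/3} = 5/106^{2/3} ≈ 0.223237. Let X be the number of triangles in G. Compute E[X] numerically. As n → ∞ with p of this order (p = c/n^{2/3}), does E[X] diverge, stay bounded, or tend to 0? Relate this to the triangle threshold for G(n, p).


Number of potential triangles: C(106, 3) = 192920.
Each occurs with probability p³ ≈ (0.223237)³ ≈ 1.11249555e-02.
By linearity: E[X] = C(106, 3)·p³ ≈ 192920 · 1.11249555e-02 ≈ 2146.226415.
Since α = 2/3 < 1, p = c/n^{2/3} ≫ 1/n is above the triangle threshold p ~ 1/n. Asymptotically E[X] ~ (c³/6)·n^{3(1−α)} = (5³/6)·n^{1} → ∞; triangles are abundant w.h.p.

E[X] ≈ 2146.226415; in regime p = Θ(1/n^{2/3}) E[X] diverges (above the triangle threshold p ~ 1/n).


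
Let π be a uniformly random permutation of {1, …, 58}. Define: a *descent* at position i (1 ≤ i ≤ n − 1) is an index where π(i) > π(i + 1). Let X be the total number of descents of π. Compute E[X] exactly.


Write X = Σ X_I over i = 1, …, 57, with X_I the indicator of one descent.
There are 57 indicators.
For each fixed i, the pair (π(i), π(i+1)) is a uniformly random ordered pair of distinct values from {1, …, 58}; by symmetry P[π(i) > π(i+1)] = 1/2.
By linearity: E[X] = 57 · (1/2) = (58 − 1) · (1/2) = 57/2 ≈ 28.500.

E[X] = 57/2 = 28.500.


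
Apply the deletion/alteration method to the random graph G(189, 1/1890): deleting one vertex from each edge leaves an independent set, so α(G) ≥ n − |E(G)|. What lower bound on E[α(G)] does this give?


E[|E(G)|] = C(189, 2)·p = 17766 · (1/1890) = 47/5.
E[α(G)] ≥ n − E[|E(G)|] = 189 − 47/5 = 898/5.
Numerically: ≈ 179.600.
(This is only a lower bound; the true E[α(G)] may be larger.)

E[α(G)] ≥ 898/5 ≈ 179.600.


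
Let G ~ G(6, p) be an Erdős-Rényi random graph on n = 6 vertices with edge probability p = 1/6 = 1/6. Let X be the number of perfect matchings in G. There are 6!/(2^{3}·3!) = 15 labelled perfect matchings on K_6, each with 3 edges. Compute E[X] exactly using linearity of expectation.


K_6 has 6!/(2^{3}·3!) = 15 labelled perfect matchings.
For each such perfect matching H, let X_H = 1 if all 3 edges of H are present in G. Then P[X_H = 1] = p^{3} = (1/6)^{3} = 1/216.
By linearity of expectation: E[X] = Σ_H E[X_H] = 15 · p^{3} = 15 · 1/216 = 5/72.
Numerically: E[X] ≈ 0.0694444.

E[X] = 15 · (1/6)^{3} = 5/72 ≈ 0.0694444.


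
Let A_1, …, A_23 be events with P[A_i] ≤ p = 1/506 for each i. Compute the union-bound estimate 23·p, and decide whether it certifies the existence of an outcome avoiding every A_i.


Union bound: P[∪_{i=1}^{23} A_i] ≤ Σ_i P[A_i] ≤ 23·p = 23·(1/506) = 1/22.
Numerically: 1/22 ≈ 0.04545.
Is 1/22 < 1? YES.
Since P[∪ A_i] ≤ 1/22 < 1, the complement has P[∩ A_i^c] ≥ 1 − 1/22 = 21/22 > 0, so some outcome avoids every A_i.

23·p = 1/22 ≈ 0.04545; existence CERTIFIED by the union bound.


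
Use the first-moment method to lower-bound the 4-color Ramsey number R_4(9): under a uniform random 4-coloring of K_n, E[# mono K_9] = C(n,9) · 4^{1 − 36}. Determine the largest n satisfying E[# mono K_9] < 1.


We need C(n, 9) · 4^{1 − 36} < 1, i.e. C(n, 9) < 4^{36 − 1} = 1180591620717411303424.
Check values of n near the boundary:
  n = 912: C(912, 9) = 1156095740032081475120; 1156095740032081475120 < 1180591620717411303424? YES
  n = 913: C(913, 9) = 1167605542753639808390; 1167605542753639808390 < 1180591620717411303424? YES
  n = 914: C(914, 9) = 1179217089587653905932; 1179217089587653905932 < 1180591620717411303424? YES
  n = 915: C(915, 9) = 1190931166636537885130; 1190931166636537885130 < 1180591620717411303424? NO
The largest n with C(n, 9) < 1180591620717411303424 is n = 914 (where E[X] = 294804272396913476483/295147905179352825856 ≈ 0.999). Hence R_4(9) > 914, i.e. R_4(9) ≥ 915.

Largest n = 914; hence R_4(9) > 914.


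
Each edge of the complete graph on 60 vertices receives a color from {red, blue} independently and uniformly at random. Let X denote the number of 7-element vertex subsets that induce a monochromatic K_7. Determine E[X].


Let X = Σ_S X_S over the C(60, 7) = 386206920 subsets S of size 7, where X_S = 1 if the K_7 on S is monochromatic.
For a fixed S, the K_7 on S has C(7, 2) = 21 edges. P[all 21 edges red] = (1/2)^21, and likewise for blue, so P[monochromatic] = 2·(1/2)^21 = 2^{1 − 21} = 1/1048576.
Summing: E[X] = C(60, 7) · 2^{1 − 21} = 386206920 · 1/1048576 = 48275865/131072.
Numerically: E[X] ≈ 368.3156.

E[X] = C(60,7)·2^(1−C(7,2)) = 48275865/131072 ≈ 368.3156.


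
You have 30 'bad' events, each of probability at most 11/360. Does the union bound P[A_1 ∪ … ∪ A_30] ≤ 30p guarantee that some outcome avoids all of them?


Union bound: P[∪_{i=1}^{30} A_i] ≤ Σ_i P[A_i] ≤ 30·p = 30·(11/360) = 11/12.
Numerically: 11/12 ≈ 0.9167.
Is 11/12 < 1? YES.
Since P[∪ A_i] ≤ 11/12 < 1, the complement has P[∩ A_i^c] ≥ 1 − 11/12 = 1/12 > 0, so some outcome avoids every A_i.

30·p = 11/12 ≈ 0.9167; existence CERTIFIED by the union bound.


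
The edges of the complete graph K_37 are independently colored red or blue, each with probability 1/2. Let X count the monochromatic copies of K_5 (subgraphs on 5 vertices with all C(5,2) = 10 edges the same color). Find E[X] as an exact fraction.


Let X = Σ_S X_S over the C(37, 5) = 435897 subsets S of size 5, where X_S = 1 if the K_5 on S is monochromatic.
For a fixed S, the K_5 on S has C(5, 2) = 10 edges. P[all 10 edges red] = (1/2)^10, and likewise for blue, so P[monochromatic] = 2·(1/2)^10 = 2^{1 − 10} = 1/512.
By linearity: E[X] = C(37, 5) · 2^{1 − 10} = 435897 · 1/512 = 435897/512.
Numerically: E[X] ≈ 851.361.

E[X] = C(37,5)·2^(1−C(5,2)) = 435897/512 ≈ 851.361.


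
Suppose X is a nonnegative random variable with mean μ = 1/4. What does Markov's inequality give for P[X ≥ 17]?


μ = E[X] = 1/4, a = 17.
Markov: P[X ≥ 17] ≤ μ/a = (1/4)/17 = 1/68.
Numerically: ≈ 0.014706.
(Since a = 17 > μ = 0.250000, the bound 1/68 is < 1 and informative.)

P[X ≥ 17] ≤ 1/68 ≈ 0.014706.


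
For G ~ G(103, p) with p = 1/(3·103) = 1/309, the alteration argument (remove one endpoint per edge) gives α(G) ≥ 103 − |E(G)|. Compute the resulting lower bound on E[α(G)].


E[|E(G)|] = C(103, 2)·p = 5253 · (1/309) = 17.
E[α(G)] ≥ n − E[|E(G)|] = 103 − 17 = 86.
Numerically: ≈ 86.000000.
(This is only a lower bound; the true E[α(G)] may be larger.)

E[α(G)] ≥ 86 ≈ 86.000000.


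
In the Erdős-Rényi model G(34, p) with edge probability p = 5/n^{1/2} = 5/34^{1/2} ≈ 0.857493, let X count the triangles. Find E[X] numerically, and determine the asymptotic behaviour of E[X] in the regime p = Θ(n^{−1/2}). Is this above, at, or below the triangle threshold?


Number of potential triangles: C(34, 3) = 5984.
Each occurs with probability p³ ≈ (0.857493)³ ≈ 6.30509504e-01.
By linearity: E[X] = C(34, 3)·p³ ≈ 5984 · 6.30509504e-01 ≈ 3772.968873.
Since α = 1/2 < 1, p = c/n^{1/2} ≫ 1/n is above the triangle threshold p ~ 1/n. Asymptotically E[X] ~ (c³/6)·n^{3(1−α)} = (5³/6)·n^{1.5} → ∞; triangles are abundant w.h.p.

E[X] ≈ 3772.968873; in regime p = Θ(1/n^{1/2}) E[X] diverges (above the triangle threshold p ~ 1/n).


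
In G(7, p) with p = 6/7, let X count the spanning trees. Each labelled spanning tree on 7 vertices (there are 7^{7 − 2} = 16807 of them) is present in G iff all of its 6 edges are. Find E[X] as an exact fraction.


K_7 has 7^{7 − 2} = 16807 labelled spanning trees.
For each such spanning tree H, let X_H = 1 if all 6 edges of H are present in G. Then P[X_H = 1] = p^{6} = (6/7)^{6} = 46656/117649.
By linearity of expectation: E[X] = Σ_H E[X_H] = 16807 · p^{6} = 16807 · 46656/117649 = 46656/7.
Numerically: E[X] ≈ 6665.

E[X] = 16807 · (6/7)^{6} = 46656/7 ≈ 6665.


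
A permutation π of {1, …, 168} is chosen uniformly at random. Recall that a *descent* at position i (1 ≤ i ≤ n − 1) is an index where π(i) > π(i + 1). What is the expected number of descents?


Write X = Σ X_I over i = 1, …, 167, with X_I the indicator of one descent.
There are 167 indicators.
For each fixed i, the pair (π(i), π(i+1)) is a uniformly random ordered pair of distinct values from {1, …, 168}; by symmetry P[π(i) > π(i+1)] = 1/2.
By linearity: E[X] = 167 · (1/2) = (168 − 1) · (1/2) = 167/2 ≈ 83.500000.

E[X] = 167/2 = 83.500000.


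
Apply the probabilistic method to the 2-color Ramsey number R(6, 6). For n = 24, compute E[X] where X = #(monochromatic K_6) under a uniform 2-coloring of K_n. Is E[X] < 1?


E[X] = C(24, 6) · 2^{1 − 15} = 134596 · 2^{−14} = 134596/16384.
As a reduced fraction: E[X] = 33649/4096 ≈ 8.215.
Is E[X] < 1? NO.
Since E[X] ≥ 1, the first-moment bound is inconclusive at n = 24; it does NOT by itself certify R(6, 6) > 24.

E[X] = 33649/4096 ≈ 8.215; E[X] ≥ 1; first-moment method inconclusive here.


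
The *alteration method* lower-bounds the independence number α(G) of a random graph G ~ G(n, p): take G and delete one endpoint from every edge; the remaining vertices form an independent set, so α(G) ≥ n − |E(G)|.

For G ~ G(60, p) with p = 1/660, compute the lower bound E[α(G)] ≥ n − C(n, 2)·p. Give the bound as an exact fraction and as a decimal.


E[|E(G)|] = C(60, 2)·p = 1770 · (1/660) = 59/22.
E[α(G)] ≥ n − E[|E(G)|] = 60 − 59/22 = 1261/22.
Numerically: ≈ 57.318182.
(This is only a lower bound; the true E[α(G)] may be larger.)

E[α(G)] ≥ 1261/22 ≈ 57.318182.


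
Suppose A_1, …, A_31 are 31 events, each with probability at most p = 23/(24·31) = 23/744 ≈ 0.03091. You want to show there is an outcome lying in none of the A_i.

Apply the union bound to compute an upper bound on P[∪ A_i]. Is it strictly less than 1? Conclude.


Union bound: P[∪_{i=1}^{31} A_i] ≤ Σ_i P[A_i] ≤ 31·p = 31·(23/744) = 23/24.
Numerically: 23/24 ≈ 0.95833.
Is 23/24 < 1? YES.
Since P[∪ A_i] ≤ 23/24 < 1, the complement has P[∩ A_i^c] ≥ 1 − 23/24 = 1/24 > 0, so some outcome avoids every A_i.

31·p = 23/24 ≈ 0.95833; existence CERTIFIED by the union bound.


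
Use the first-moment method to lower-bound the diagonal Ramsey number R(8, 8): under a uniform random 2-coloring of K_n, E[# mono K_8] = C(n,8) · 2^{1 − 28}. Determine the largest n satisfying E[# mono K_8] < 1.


We need C(n, 8) · 2^{1 − 28} < 1, i.e. C(n, 8) < 2^{28 − 1} = 134217728.
Check values of n near the boundary:
  n = 41: C(41, 8) = 95548245; 95548245 < 134217728? YES
  n = 42: C(42, 8) = 118030185; 118030185 < 134217728? YES
  n = 43: C(43, 8) = 145008513; 145008513 < 134217728? NO
  n = 44: C(44, 8) = 177232627; 177232627 < 134217728? NO
  n = 45: C(45, 8) = 215553195; 215553195 < 134217728? NO
The largest n with C(n, 8) < 134217728 is n = 42 (where E[X] = 118030185/134217728 ≈ 0.87939). Hence R(8, 8) > 42, i.e. R(8, 8) ≥ 43.

Largest n = 42; hence R(8, 8) > 42.


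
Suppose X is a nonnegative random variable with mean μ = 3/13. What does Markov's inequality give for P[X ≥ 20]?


μ = E[X] = 3/13, a = 20.
Markov: P[X ≥ 20] ≤ μ/a = (3/13)/20 = 3/260.
Numerically: ≈ 0.012.
(Since a = 20 > μ = 0.231, the bound 3/260 is < 1 and informative.)

P[X ≥ 20] ≤ 3/260 ≈ 0.012.


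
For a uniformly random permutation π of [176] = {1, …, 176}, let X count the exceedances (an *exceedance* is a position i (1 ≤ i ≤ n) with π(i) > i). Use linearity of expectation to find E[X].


Write X = Σ_{i=1}^{176} X_i, where X_i = 1_{π(i) > i}.
For each fixed i, π(i) is uniform over {1, …, 176} (marginal of a uniform permutation), so P[π(i) > i] = (n − i)/n. Summing: Σ_{i=1}^{176} (n − i)/n = (0 + 1 + … + 175)/176 = 176(176 − 1)/(2·176) = (176 − 1)/2.
Hence E[X] = Σ_{i=1}^{176} (176 − i)/176 = 175/2 ≈ 87.500000.

E[X] = 175/2 = 87.500000.


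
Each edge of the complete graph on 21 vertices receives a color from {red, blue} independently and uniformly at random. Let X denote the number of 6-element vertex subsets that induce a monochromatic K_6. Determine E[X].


Let X = Σ_S X_S over the C(21, 6) = 54264 subsets S of size 6, where X_S = 1 if the K_6 on S is monochromatic.
For a fixed S, the K_6 on S has C(6, 2) = 15 edges. P[all 15 edges red] = (1/2)^15, and likewise for blue, so P[monochromatic] = 2·(1/2)^15 = 2^{1 − 15} = 1/16384.
Summing: E[X] = C(21, 6) · 2^{1 − 15} = 54264 · 1/16384 = 6783/2048.
Numerically: E[X] ≈ 3.31201.

E[X] = C(21,6)·2^(1−C(6,2)) = 6783/2048 ≈ 3.31201.


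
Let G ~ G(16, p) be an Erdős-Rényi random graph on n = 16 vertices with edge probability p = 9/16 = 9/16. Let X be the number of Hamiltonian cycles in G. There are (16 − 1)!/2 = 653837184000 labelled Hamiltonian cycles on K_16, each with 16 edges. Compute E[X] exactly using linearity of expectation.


K_16 has (16 − 1)!/2 = 653837184000 labelled Hamiltonian cycles.
For each such Hamiltonian cycle H, let X_H = 1 if all 16 edges of H are present in G. Then P[X_H = 1] = p^{16} = (9/16)^{16} = 1853020188851841/18446744073709551616.
Summing the indicators: E[X] = Σ_H E[X_H] = 653837184000 · p^{16} = 653837184000 · 1853020188851841/18446744073709551616 = 1183177248216831945952875/18014398509481984.
Numerically: E[X] ≈ 6.568e+07.

E[X] = 653837184000 · (9/16)^{16} = 1183177248216831945952875/18014398509481984 ≈ 6.568e+07.


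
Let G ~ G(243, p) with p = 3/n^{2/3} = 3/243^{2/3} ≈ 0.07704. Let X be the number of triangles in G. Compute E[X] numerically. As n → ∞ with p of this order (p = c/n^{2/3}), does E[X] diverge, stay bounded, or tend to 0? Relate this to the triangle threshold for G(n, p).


Number of potential triangles: C(243, 3) = 2362041.
Each occurs with probability p³ ≈ (0.07704)³ ≈ 4.5724737e-04.
By linearity: E[X] = C(243, 3)·p³ ≈ 2362041 · 4.5724737e-04 ≈ 1080.03704.
Since α = 2/3 < 1, p = c/n^{2/3} ≫ 1/n is above the triangle threshold p ~ 1/n. Asymptotically E[X] ~ (c³/6)·n^{3(1−α)} = (3³/6)·n^{1} → ∞; triangles are abundant w.h.p.

E[X] ≈ 1080.03704; in regime p = Θ(1/n^{2/3}) E[X] diverges (above the triangle threshold p ~ 1/n).


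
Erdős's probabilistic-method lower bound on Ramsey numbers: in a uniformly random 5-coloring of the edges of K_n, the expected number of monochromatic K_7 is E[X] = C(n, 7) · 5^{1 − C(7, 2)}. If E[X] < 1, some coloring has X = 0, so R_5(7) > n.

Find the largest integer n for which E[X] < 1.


We need C(n, 7) · 5^{1 − 21} < 1, i.e. C(n, 7) < 5^{21 − 1} = 95367431640625.
Check values of n near the boundary:
  n = 337: C(337, 7) = 91989916924632; 91989916924632 < 95367431640625? YES
  n = 338: C(338, 7) = 93935323022736; 93935323022736 < 95367431640625? YES
  n = 339: C(339, 7) = 95915887062372; 95915887062372 < 95367431640625? NO
  n = 340: C(340, 7) = 97932136940560; 97932136940560 < 95367431640625? NO
  n = 341: C(341, 7) = 99984606876440; 99984606876440 < 95367431640625? NO
The largest n with C(n, 7) < 95367431640625 is n = 338 (where E[X] = 93935323022736/95367431640625 ≈ 0.9850). Hence R_5(7) > 338, i.e. R_5(7) ≥ 339.

Largest n = 338; hence R_5(7) > 338.


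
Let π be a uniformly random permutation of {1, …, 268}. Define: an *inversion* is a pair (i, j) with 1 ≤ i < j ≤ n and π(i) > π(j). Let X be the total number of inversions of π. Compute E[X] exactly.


Write X = Σ X_I over the C(268, 2) = 35778 pairs i < j, with X_I the indicator of one inversion.
There are 35778 indicators.
For each fixed pair i < j, the values π(i) and π(j) are two distinct elements of {1, …, 268} in uniformly random order; by symmetry P[π(i) > π(j)] = 1/2.
By linearity: E[X] = 35778 · (1/2) = C(268, 2) · (1/2) = 35778/2 = 17889 ≈ 17889.000000.

E[X] = 17889 = 17889.000000.


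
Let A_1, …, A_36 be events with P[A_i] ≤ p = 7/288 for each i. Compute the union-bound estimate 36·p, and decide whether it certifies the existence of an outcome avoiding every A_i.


Union bound: P[∪_{i=1}^{36} A_i] ≤ Σ_i P[A_i] ≤ 36·p = 36·(7/288) = 7/8.
Numerically: 7/8 ≈ 0.87500.
Is 7/8 < 1? YES.
Since P[∪ A_i] ≤ 7/8 < 1, the complement has P[∩ A_i^c] ≥ 1 − 7/8 = 1/8 > 0, so some outcome avoids every A_i.

36·p = 7/8 ≈ 0.87500; existence CERTIFIED by the union bound.


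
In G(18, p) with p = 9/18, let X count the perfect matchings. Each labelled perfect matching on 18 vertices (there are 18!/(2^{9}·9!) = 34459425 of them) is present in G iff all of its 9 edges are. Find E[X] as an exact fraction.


K_18 has 18!/(2^{9}·9!) = 34459425 labelled perfect matchings.
For each such perfect matching H, let X_H = 1 if all 9 edges of H are present in G. Then P[X_H = 1] = p^{9} = (1/2)^{9} = 1/512.
By linearity: E[X] = Σ_H E[X_H] = 34459425 · p^{9} = 34459425 · 1/512 = 34459425/512.
Numerically: E[X] ≈ 67304.

E[X] = 34459425 · (1/2)^{9} = 34459425/512 ≈ 67304.


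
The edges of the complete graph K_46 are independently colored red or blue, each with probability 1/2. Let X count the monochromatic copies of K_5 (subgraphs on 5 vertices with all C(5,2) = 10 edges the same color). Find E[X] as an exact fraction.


Let X = Σ_S X_S over the C(46, 5) = 1370754 subsets S of size 5, where X_S = 1 if the K_5 on S is monochromatic.
For a fixed S, the K_5 on S has C(5, 2) = 10 edges. P[all 10 edges red] = (1/2)^10, and likewise for blue, so P[monochromatic] = 2·(1/2)^10 = 2^{1 − 10} = 1/512.
By linearity of expectation: E[X] = C(46, 5) · 2^{1 − 10} = 1370754 · 1/512 = 685377/256.
Numerically: E[X] ≈ 2677.25391.

E[X] = C(46,5)·2^(1−C(5,2)) = 685377/256 ≈ 2677.25391.


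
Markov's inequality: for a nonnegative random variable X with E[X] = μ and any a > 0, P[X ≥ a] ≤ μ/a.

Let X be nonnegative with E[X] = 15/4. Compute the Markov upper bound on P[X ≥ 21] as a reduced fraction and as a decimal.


μ = E[X] = 15/4, a = 21.
Markov: P[X ≥ 21] ≤ μ/a = (15/4)/21 = 5/28.
Numerically: ≈ 0.179.
(Since a = 21 > μ = 3.750, the bound 5/28 is < 1 and informative.)

P[X ≥ 21] ≤ 5/28 ≈ 0.179.


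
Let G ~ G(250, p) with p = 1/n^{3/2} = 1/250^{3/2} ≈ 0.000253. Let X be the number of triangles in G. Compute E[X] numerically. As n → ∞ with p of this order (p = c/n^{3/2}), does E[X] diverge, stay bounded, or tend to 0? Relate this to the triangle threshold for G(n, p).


Number of potential triangles: C(250, 3) = 2573000.
Each occurs with probability p³ ≈ (0.000253)³ ≈ 1.61909e-11.
By linearity: E[X] = C(250, 3)·p³ ≈ 2573000 · 1.61909e-11 ≈ 0.000.
Since α = 3/2 > 1, p = c/n^{3/2} = o(1/n) is below the triangle threshold p ~ 1/n. Asymptotically E[X] ~ (c³/6)·n^{3(1−α)} = (1³/6)·n^{-1.5} → 0, so by Markov's inequality G has no triangles w.h.p.

E[X] ≈ 0.000; in regime p = Θ(1/n^{3/2}) E[X] tends to 0 (below the triangle threshold p ~ 1/n).


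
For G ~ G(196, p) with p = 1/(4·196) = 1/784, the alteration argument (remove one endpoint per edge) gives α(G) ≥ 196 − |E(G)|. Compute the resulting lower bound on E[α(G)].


E[|E(G)|] = C(196, 2)·p = 19110 · (1/784) = 195/8.
E[α(G)] ≥ n − E[|E(G)|] = 196 − 195/8 = 1373/8.
Numerically: ≈ 171.625.
(This is only a lower bound; the true E[α(G)] may be larger.)

E[α(G)] ≥ 1373/8 ≈ 171.625.


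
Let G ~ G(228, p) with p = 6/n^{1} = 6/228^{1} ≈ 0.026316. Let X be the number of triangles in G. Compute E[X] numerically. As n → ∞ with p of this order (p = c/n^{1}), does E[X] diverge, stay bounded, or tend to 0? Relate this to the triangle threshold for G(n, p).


Number of potential triangles: C(228, 3) = 1949476.
Each occurs with probability p³ ≈ (0.026316)³ ≈ 1.8224231e-05.
By linearity: E[X] = C(228, 3)·p³ ≈ 1949476 · 1.8224231e-05 ≈ 35.52770.
Here α = 1, so p = 6/n is exactly at the triangle threshold p ~ 1/n. Asymptotically E[X] → c³/6 = 6³/6 = 36 ≈ 36.00000, a bounded constant. In this regime the triangle count is asymptotically Poisson(c³/6).

E[X] ≈ 35.52770; in regime p = Θ(1/n^{1}) E[X] stays bounded (at the triangle threshold p ~ 1/n).


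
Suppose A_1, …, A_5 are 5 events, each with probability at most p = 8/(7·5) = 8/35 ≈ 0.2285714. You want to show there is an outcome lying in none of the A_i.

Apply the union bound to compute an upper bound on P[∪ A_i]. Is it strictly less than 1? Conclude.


Union bound: P[∪_{i=1}^{5} A_i] ≤ Σ_i P[A_i] ≤ 5·p = 5·(8/35) = 8/7.
Numerically: 8/7 ≈ 1.1428571.
Is 8/7 < 1? NO.
Since the bound 8/7 is ≥ 1, the union bound is uninformative here; it does NOT by itself certify existence.

5·p = 8/7 ≈ 1.1428571; existence NOT certified by the union bound.


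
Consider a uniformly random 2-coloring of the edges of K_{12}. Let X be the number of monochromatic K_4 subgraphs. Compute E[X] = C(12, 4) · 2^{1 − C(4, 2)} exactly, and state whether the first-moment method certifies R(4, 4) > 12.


E[X] = C(12, 4) · 2^{1 − 6} = 495 · 2^{−5} = 495/32.
As a reduced fraction: E[X] = 495/32 ≈ 15.46875.
Is E[X] < 1? NO.
Since E[X] ≥ 1, the first-moment bound is inconclusive at n = 12; it does NOT by itself certify R(4, 4) > 12.

E[X] = 495/32 ≈ 15.46875; E[X] ≥ 1; first-moment method inconclusive here.


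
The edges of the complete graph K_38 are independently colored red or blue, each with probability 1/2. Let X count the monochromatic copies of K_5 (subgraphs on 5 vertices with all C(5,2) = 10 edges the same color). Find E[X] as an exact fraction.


Let X = Σ_S X_S over the C(38, 5) = 501942 subsets S of size 5, where X_S = 1 if the K_5 on S is monochromatic.
For a fixed S, the K_5 on S has C(5, 2) = 10 edges. P[all 10 edges red] = (1/2)^10, and likewise for blue, so P[monochromatic] = 2·(1/2)^10 = 2^{1 − 10} = 1/512.
By linearity of expectation: E[X] = C(38, 5) · 2^{1 − 10} = 501942 · 1/512 = 250971/256.
Numerically: E[X] ≈ 980.3555.

E[X] = C(38,5)·2^(1−C(5,2)) = 250971/256 ≈ 980.3555.


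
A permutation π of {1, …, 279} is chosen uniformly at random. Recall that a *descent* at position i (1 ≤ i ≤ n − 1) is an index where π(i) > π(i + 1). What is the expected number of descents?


Write X = Σ X_I over i = 1, …, 278, with X_I the indicator of one descent.
There are 278 indicators.
For each fixed i, the pair (π(i), π(i+1)) is a uniformly random ordered pair of distinct values from {1, …, 279}; by symmetry P[π(i) > π(i+1)] = 1/2.
By linearity: E[X] = 278 · (1/2) = (279 − 1) · (1/2) = 139 ≈ 139.000.

E[X] = 139 = 139.000.


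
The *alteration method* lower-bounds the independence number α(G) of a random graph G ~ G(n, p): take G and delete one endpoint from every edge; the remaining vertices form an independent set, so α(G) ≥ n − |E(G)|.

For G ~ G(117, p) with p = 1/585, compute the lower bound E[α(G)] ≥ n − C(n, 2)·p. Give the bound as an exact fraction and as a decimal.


E[|E(G)|] = C(117, 2)·p = 6786 · (1/585) = 58/5.
E[α(G)] ≥ n − E[|E(G)|] = 117 − 58/5 = 527/5.
Numerically: ≈ 105.400.
(This is only a lower bound; the true E[α(G)] may be larger.)

E[α(G)] ≥ 527/5 ≈ 105.400.
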